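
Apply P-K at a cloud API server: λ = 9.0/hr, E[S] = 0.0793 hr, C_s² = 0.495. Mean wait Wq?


ρ = λ·E[S] = 9.0·0.0793 = 0.7137
E[S²] = E[S]²(1+C_s²) = 0.0793²·(1+0.495) = 0.009401
Wq = λ·E[S²]/(2(1−ρ)) = 9.0·0.009401/(2·0.2863) = 0.14777 hr

Final: 0.14777 hr


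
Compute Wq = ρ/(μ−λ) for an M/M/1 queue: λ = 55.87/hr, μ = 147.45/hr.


ρ = 55.87/147.45 = 0.3789
Wq = ρ/(μ−λ) = 0.3789/(147.45 − 55.87) = 0.3789/91.58 = 0.004137 hr

Final: 0.004137 hr


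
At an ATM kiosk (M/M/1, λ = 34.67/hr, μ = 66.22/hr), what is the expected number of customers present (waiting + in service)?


ρ = λ/μ = 34.67/66.22 = 0.5236
L = ρ/(1−ρ) = 0.5236/(1 − 0.5236) = 0.5236/0.4764 = 1.0989

Final: 1.0989


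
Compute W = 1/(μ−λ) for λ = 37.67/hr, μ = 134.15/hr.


W = 1/(μ−λ) = 1/(134.15 − 37.67) = 1/96.48 = 0.01036 hr

Final: 0.01036 hr


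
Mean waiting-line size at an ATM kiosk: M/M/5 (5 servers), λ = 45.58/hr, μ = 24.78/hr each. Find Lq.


a = λ/μ = 1.8394; ρ = a/5 = 0.3679
P₀ = 0.158158
Lq = P₀·a^c·ρ / (c!·(1−ρ)²) = 0.158158·21.05548·0.3679/(120·0.39958)
= 0.02555

Final: 0.02555


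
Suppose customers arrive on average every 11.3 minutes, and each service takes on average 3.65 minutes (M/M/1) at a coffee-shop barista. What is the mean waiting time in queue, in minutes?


λ = 60/11.3 = 5.3097 /hr
μ = 60/3.65 = 16.4384 /hr
ρ = λ/μ = 5.3097/16.4384 = 0.3230
Wq = ρ/(μ−λ) = 0.3230/(16.4384−5.3097) = 0.02903 hr
In minutes: 0.02903·60 = 1.742 min

Final: 1.742 min


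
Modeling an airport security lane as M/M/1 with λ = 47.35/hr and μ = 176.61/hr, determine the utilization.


ρ = λ/μ = 47.35/176.61 = 0.2681

Final: 0.2681


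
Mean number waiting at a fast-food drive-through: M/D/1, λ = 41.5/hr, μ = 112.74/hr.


ρ = 41.5/112.74 = 0.3681
M/D/1: Lq = ρ²/(2(1−ρ)) = 0.1355/(2·0.6319) = 0.10722

Final: 0.10722


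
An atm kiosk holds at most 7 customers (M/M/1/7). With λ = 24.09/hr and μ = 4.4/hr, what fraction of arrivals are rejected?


ρ = λ/μ = 24.09/4.4 = 5.4750
P_K = (1−ρ)ρ^K/(1−ρ^(K+1)) = (-4.4750·147464.969246)/(1 − 807370.706622)
= -659905.737376/-807369.706622 = 0.817353

Final: 0.817353


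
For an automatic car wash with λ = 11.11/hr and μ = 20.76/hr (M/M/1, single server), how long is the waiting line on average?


ρ = 11.11/20.76 = 0.5352
Lq = ρ²/(1−ρ) = 0.2864/0.4648 = 0.6161

Final: 0.6161


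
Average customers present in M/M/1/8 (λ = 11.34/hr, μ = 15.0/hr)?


ρ = 11.34/15.0 = 0.7560
L = ρ[1 − (K+1)ρ^K + Kρ^(K+1)] / [(1−ρ)(1−ρ^(K+1))]
Numerator: 0.7560·(1 − 9·0.106702 + 8·0.080667) = 0.517871
Denominator: (0.2440)·(0.919333) = 0.224317
L = 0.517871/0.224317 = 2.3087

Final: 2.3087


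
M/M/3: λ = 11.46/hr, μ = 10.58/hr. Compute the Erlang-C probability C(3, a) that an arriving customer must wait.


a = λ/μ = 1.0832; ρ = a/3 = 0.3611
P₀ = 0.333188 (from M/M/c formula)
C(c,a) = [a^c/(c!(1−ρ))]·P₀ = [1.27086/(6·0.6389)]·0.333188
= 0.33150·0.333188 = 0.110452

Final: 0.110452


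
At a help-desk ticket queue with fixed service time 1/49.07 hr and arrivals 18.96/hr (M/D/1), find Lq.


ρ = 18.96/49.07 = 0.3864
M/D/1: Lq = ρ²/(2(1−ρ)) = 0.1493/(2·0.6136) = 0.12165

Final: 0.12165


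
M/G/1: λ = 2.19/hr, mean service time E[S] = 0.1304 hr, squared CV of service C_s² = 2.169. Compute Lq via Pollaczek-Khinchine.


ρ = λ·E[S] = 2.19·0.1304 = 0.2856
Lq = ρ²(1+C_s²)/(2(1−ρ)) = 0.08155·(1+2.169)/(2·0.7144)
= 0.08155·3.1690/1.4288 = 0.18088

Final: 0.18088


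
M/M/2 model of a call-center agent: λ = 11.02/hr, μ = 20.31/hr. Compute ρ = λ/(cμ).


ρ = λ/(cμ) = 11.02/(2·20.31) = 11.02/40.62 = 0.2713

Final: 0.2713


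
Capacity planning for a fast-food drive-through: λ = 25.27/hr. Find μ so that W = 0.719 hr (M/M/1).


W = 1/(μ−λ) ⇒ μ − λ = 1/W = 1/0.719 = 1.3908
μ = λ + 1/W = 25.27 + 1.3908 = 26.6608 per hr

Final: 26.6608 /hr


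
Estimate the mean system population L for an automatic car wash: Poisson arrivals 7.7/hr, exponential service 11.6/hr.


ρ = λ/μ = 7.7/11.6 = 0.6638
L = ρ/(1−ρ) = 0.6638/(1 − 0.6638) = 0.6638/0.3362 = 1.9744

Final: 1.9744


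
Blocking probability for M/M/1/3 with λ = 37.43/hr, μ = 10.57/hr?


ρ = λ/μ = 37.43/10.57 = 3.5412
P_K = (1−ρ)ρ^K/(1−ρ^(K+1)) = (-2.5412·44.405270)/(1 − 157.245910)
= -112.840640/-156.245910 = 0.722199

Final: 0.722199


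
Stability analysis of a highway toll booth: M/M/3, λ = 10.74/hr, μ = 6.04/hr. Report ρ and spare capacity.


Total capacity cμ = 3·6.04 = 18.12/hr
ρ = λ/(cμ) = 10.74/18.12 = 0.5927
Stable ⇔ ρ < 1: YES
Spare capacity = cμ − λ = 18.12 − 10.74 = 7.38/hr

Final: ρ = 0.5927; stable; margin = 7.38/hr


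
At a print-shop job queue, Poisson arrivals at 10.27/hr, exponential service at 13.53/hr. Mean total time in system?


W = 1/(μ−λ) = 1/(13.53 − 10.27) = 1/3.26 = 0.3067 hr

Final: 0.3067 hr


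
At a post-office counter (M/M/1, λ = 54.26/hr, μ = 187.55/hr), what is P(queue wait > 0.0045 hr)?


ρ = 54.26/187.55 = 0.2893
P(Wq > t) = ρ·e^{−(μ−λ)t} = 0.2893·e^{−0.5998}
= 0.2893·0.548919 = 0.158807

Final: 0.158807


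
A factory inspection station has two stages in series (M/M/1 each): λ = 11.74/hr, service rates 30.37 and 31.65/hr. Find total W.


Each node sees arrival rate λ = 11.74/hr (tandem ⇒ throughput preserved).
W₁ = 1/(μ₁−λ) = 1/(30.37−11.74) = 0.05368 hr
W₂ = 1/(μ₂−λ) = 1/(31.65−11.74) = 0.05023 hr
W_total = W₁ + W₂ = 0.05368 + 0.05023 = 0.10390 hr

Final: 0.10390 hr


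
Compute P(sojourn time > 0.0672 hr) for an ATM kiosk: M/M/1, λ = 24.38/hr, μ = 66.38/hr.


W ~ Exponential(μ−λ) for M/M/1.
μ − λ = 66.38 − 24.38 = 42.0000
P(W > t) = e^{−(μ−λ)t} = e^{−2.8224} = 0.059463

Final: 0.059463


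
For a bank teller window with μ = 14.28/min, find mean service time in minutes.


Mean service time = 1/μ = 1/14.28 minute = 0.07003 minute
In minutes: 0.07003 × 1 = 0.07003 min

Final: 0.07003 min


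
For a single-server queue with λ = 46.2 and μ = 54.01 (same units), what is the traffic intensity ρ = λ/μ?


ρ = λ/μ = 46.2/54.01 = 0.8554

Final: 0.8554


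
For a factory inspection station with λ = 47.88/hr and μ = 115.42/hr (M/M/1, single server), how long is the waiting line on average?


ρ = 47.88/115.42 = 0.4148
Lq = ρ²/(1−ρ) = 0.1721/0.5852 = 0.2941

Final: 0.2941


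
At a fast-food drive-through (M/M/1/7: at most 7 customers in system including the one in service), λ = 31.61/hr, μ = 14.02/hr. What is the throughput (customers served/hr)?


ρ = 2.2546; P_K = (1−ρ)ρ^7/(1−ρ^8) = 0.557304
λ_eff = λ(1 − P_K) = 31.61·(1 − 0.557304) = 31.61·0.442696 = 13.9936 /hr

Final: 13.9936 /hr


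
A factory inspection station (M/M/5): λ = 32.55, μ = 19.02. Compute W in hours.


a = 1.7114; ρ = 0.3423; P₀ = 0.180035
Lq = P₀·a^c·ρ/(c!(1−ρ)²) = 0.01742
Wq = Lq/λ = 0.01742/32.55 = 0.0005353 hr
W = Wq + 1/μ = 0.0005353 + 0.05258 = 0.05311 hr

Final: 0.05311 hr


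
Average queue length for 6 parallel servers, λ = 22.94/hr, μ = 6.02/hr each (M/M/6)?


a = λ/μ = 3.8106; ρ = a/6 = 0.6351
P₀ = 0.020649
Lq = P₀·a^c·ρ / (c!·(1−ρ)²) = 0.020649·3061.83324·0.6351/(720·0.13315)
= 0.41884

Final: 0.41884


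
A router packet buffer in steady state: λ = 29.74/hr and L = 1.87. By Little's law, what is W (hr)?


W = L/λ = 1.87/29.74 = 0.06288 hr

Final: 0.06288 hr


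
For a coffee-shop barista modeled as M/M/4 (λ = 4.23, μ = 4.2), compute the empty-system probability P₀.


a = λ/μ = 4.23/4.2 = 1.0071; ρ = a/c = 0.2518
Σ_{k=0}^{3} a^k/k! (terms k=0..3) = 1.00000 + 1.00714 + 0.50717 + 0.17026 = 2.68457
Tail: a^4/(4!(1−ρ)) = 1.02888/(24·0.7482) = 0.05730
P₀ = 1/(2.68457 + 0.05730) = 1/2.74187 = 0.364714

Final: 0.364714


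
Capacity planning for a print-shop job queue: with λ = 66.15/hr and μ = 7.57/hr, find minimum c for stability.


Stability requires cμ > λ ⇔ c > λ/μ.
λ/μ = 66.15/7.57 = 8.7384
Minimum integer c = ⌊8.7384⌋ + 1 = 9
Check: 9·7.57 = 68.13 > 66.15, while 8·7.57 = 60.56 ≤ 66.15

Final: 9 servers


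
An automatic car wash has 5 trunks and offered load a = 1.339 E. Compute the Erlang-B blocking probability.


B(c,a) = (a^c/c!) / Σ_{k=0}^{c} a^k/k!
a^5/5! = 0.035869
Σ terms (k=0..5): 1.00000 + 1.33900 + 0.89646 + 0.40012 + 0.13394 + 0.03587 = 3.805390
B = 0.035869/3.805390 = 0.009426

Final: 0.009426


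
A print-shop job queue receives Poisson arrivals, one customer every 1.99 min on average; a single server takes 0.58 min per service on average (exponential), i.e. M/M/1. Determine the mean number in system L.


λ = 60/1.99 = 30.1508 /hr
μ = 60/0.58 = 103.4483 /hr
ρ = λ/μ = 30.1508/103.4483 = 0.2915
L = ρ/(1−ρ) = 0.2915/0.7085 = 0.4113

Final: 0.4113


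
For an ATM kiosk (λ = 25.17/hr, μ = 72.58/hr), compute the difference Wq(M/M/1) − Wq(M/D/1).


ρ = 25.17/72.58 = 0.3468
Wq(M/M/1) = ρ/(μ−λ) = 0.3468/47.41 = 0.007315 hr
Wq(M/D/1) = ρ/(2(μ−λ)) = 0.003657 hr
Savings = 0.007315 − 0.003657 = 0.003657 hr

Final: 0.003657 hr


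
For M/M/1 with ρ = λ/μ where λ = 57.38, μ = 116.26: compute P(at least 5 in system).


ρ = 57.38/116.26 = 0.4935
P(N ≥ n) = ρ^n = 0.4935^5 = 0.029285

Final: 0.029285


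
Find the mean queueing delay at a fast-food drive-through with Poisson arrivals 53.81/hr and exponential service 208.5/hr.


ρ = 53.81/208.5 = 0.2581
Wq = ρ/(μ−λ) = 0.2581/(208.5 − 53.81) = 0.2581/154.69 = 0.001668 hr

Final: 0.001668 hr


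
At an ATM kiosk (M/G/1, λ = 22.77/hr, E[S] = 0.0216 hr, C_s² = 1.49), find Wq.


ρ = λ·E[S] = 22.77·0.0216 = 0.4918
E[S²] = E[S]²(1+C_s²) = 0.0216²·(1+1.49) = 0.001162
Wq = λ·E[S²]/(2(1−ρ)) = 22.77·0.001162/(2·0.5082) = 0.02603 hr

Final: 0.02603 hr


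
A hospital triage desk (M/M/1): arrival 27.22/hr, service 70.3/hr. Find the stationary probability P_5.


ρ = 27.22/70.3 = 0.3872
P_n = (1−ρ)·ρ^n = (1 − 0.3872)·0.3872^5 = 0.6128·0.008703 = 0.005333

Final: 0.005333


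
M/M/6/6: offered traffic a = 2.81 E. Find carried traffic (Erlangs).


B(6,2.81) = 0.042214 (Erlang-B)
Carried load = a(1 − B) = 2.81·(1 − 0.042214) = 2.81·0.957786 = 2.6914 E

Final: 2.6914 Erlangs


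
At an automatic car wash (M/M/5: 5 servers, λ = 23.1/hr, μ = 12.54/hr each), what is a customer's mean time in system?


a = 1.8421; ρ = 0.3684; P₀ = 0.157722
Lq = P₀·a^c·ρ/(c!(1−ρ)²) = 0.02575
Wq = Lq/λ = 0.02575/23.1 = 0.001115 hr
W = Wq + 1/μ = 0.001115 + 0.07974 = 0.08086 hr

Final: 0.08086 hr


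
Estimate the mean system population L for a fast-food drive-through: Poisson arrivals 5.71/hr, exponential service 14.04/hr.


ρ = λ/μ = 5.71/14.04 = 0.4067
L = ρ/(1−ρ) = 0.4067/(1 − 0.4067) = 0.4067/0.5933 = 0.6855

Final: 0.6855


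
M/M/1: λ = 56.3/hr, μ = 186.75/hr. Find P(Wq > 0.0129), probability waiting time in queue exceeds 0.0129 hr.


ρ = 56.3/186.75 = 0.3015
P(Wq > t) = ρ·e^{−(μ−λ)t} = 0.3015·e^{−1.6828}
= 0.3015·0.185852 = 0.056029

Final: 0.056029


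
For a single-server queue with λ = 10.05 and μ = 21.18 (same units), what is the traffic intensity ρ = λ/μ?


ρ = λ/μ = 10.05/21.18 = 0.4745

Final: 0.4745


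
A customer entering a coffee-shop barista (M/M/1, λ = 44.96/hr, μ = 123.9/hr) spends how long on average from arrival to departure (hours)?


W = 1/(μ−λ) = 1/(123.9 − 44.96) = 1/78.94 = 0.01267 hr

Final: 0.01267 hr


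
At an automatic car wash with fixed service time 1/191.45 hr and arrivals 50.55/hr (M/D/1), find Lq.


ρ = 50.55/191.45 = 0.2640
M/D/1: Lq = ρ²/(2(1−ρ)) = 0.06972/(2·0.7360) = 0.04736

Final: 0.04736


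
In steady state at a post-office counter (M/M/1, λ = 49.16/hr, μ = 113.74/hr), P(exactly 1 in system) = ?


ρ = 49.16/113.74 = 0.4322
P_n = (1−ρ)·ρ^n = (1 − 0.4322)·0.4322^1 = 0.5678·0.432214 = 0.245405

Final: 0.245405


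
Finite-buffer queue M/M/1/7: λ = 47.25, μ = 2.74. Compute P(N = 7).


ρ = λ/μ = 47.25/2.74 = 17.2445
P_K = (1−ρ)ρ^K/(1−ρ^(K+1)) = (-16.2445·453480639.255216)/(1 − 7820058468.908371)
= -7366577829.653155/-7820058467.908371 = 0.942011

Final: 0.942011


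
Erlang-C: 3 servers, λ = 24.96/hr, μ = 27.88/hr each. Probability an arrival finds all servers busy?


a = λ/μ = 0.8953; ρ = a/3 = 0.2984
P₀ = 0.405436 (from M/M/c formula)
C(c,a) = [a^c/(c!(1−ρ))]·P₀ = [0.71756/(6·0.7016)]·0.405436
= 0.17046·0.405436 = 0.069112

Final: 0.069112


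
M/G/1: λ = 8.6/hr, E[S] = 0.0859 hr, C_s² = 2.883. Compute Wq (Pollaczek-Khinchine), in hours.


ρ = λ·E[S] = 8.6·0.0859 = 0.7387
E[S²] = E[S]²(1+C_s²) = 0.0859²·(1+2.883) = 0.028652
Wq = λ·E[S²]/(2(1−ρ)) = 8.6·0.028652/(2·0.2613) = 0.47157 hr

Final: 0.47157 hr


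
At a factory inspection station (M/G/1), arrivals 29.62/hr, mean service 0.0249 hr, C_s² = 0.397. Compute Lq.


ρ = λ·E[S] = 29.62·0.0249 = 0.7375
Lq = ρ²(1+C_s²)/(2(1−ρ)) = 0.5440·(1+0.397)/(2·0.2625)
= 0.5440·1.3970/0.5249 = 1.44767

Final: 1.44767


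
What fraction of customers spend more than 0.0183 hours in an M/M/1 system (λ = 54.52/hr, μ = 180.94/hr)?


W ~ Exponential(μ−λ) for M/M/1.
μ − λ = 180.94 − 54.52 = 126.4200
P(W > t) = e^{−(μ−λ)t} = e^{−2.3135} = 0.098916

Final: 0.098916


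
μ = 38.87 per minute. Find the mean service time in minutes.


Mean service time = 1/μ = 1/38.87 minute = 0.02573 minute
In minutes: 0.02573 × 1 = 0.02573 min

Final: 0.02573 min


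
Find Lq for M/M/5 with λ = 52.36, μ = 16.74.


a = λ/μ = 3.1278; ρ = a/5 = 0.6256
P₀ = 0.040370
Lq = P₀·a^c·ρ / (c!·(1−ρ)²) = 0.040370·299.37872·0.6256/(120·0.14020)
= 0.44940

Final: 0.44940


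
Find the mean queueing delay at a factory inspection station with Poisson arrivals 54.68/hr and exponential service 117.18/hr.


ρ = 54.68/117.18 = 0.4666
Wq = ρ/(μ−λ) = 0.4666/(117.18 − 54.68) = 0.4666/62.50 = 0.007466 hr

Final: 0.007466 hr


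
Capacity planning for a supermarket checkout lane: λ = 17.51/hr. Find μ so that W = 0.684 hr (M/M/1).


W = 1/(μ−λ) ⇒ μ − λ = 1/W = 1/0.684 = 1.4620
μ = λ + 1/W = 17.51 + 1.4620 = 18.9720 per hr

Final: 18.9720 /hr


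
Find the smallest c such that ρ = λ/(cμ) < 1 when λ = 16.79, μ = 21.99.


Stability requires cμ > λ ⇔ c > λ/μ.
λ/μ = 16.79/21.99 = 0.7635
Minimum integer c = ⌊0.7635⌋ + 1 = 1
Check: 1·21.99 = 21.99 > 16.79, while 0·21.99 = 0.00 ≤ 16.79

Final: 1 servers


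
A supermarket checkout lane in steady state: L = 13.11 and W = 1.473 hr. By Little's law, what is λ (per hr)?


λ = L/W = 13.11/1.473 = 8.9002 /hr

Final: 8.9002 /hr


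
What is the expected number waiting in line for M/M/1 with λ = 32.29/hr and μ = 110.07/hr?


ρ = 32.29/110.07 = 0.2934
Lq = ρ²/(1−ρ) = 0.08606/0.7066 = 0.1218

Final: 0.1218


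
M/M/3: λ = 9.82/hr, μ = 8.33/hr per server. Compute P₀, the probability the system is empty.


a = λ/μ = 9.82/8.33 = 1.1789; ρ = a/c = 0.3930
Σ_{k=0}^{2} a^k/k! (terms k=0..2) = 1.00000 + 1.17887 + 0.69487 = 2.87374
Tail: a^3/(3!(1−ρ)) = 1.63832/(6·0.6070) = 0.44981
P₀ = 1/(2.87374 + 0.44981) = 1/3.32355 = 0.300883

Final: 0.300883


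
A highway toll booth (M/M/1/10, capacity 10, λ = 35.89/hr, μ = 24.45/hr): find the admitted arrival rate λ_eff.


ρ = 1.4679; P_K = (1−ρ)ρ^10/(1−ρ^11) = 0.323497
λ_eff = λ(1 − P_K) = 35.89·(1 − 0.323497) = 35.89·0.676503 = 24.2797 /hr

Final: 24.2797 /hr


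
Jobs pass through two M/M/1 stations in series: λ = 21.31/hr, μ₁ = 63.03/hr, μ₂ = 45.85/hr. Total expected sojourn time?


Each node sees arrival rate λ = 21.31/hr (tandem ⇒ throughput preserved).
W₁ = 1/(μ₁−λ) = 1/(63.03−21.31) = 0.02397 hr
W₂ = 1/(μ₂−λ) = 1/(45.85−21.31) = 0.04075 hr
W_total = W₁ + W₂ = 0.02397 + 0.04075 = 0.06472 hr

Final: 0.06472 hr


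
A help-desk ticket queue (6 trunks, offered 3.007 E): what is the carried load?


B(6,3.007) = 0.052542 (Erlang-B)
Carried load = a(1 − B) = 3.007·(1 − 0.052542) = 3.007·0.947458 = 2.8490 E

Final: 2.8490 Erlangs


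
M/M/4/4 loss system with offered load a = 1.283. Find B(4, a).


B(c,a) = (a^c/c!) / Σ_{k=0}^{c} a^k/k!
a^4/4! = 0.112900
Σ terms (k=0..4): 1.00000 + 1.28300 + 0.82304 + 0.35199 + 0.11290 = 3.570934
B = 0.112900/3.570934 = 0.031616

Final: 0.031616


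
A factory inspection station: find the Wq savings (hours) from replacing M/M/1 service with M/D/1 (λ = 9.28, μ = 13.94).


ρ = 9.28/13.94 = 0.6657
Wq(M/M/1) = ρ/(μ−λ) = 0.6657/4.66 = 0.14286 hr
Wq(M/D/1) = ρ/(2(μ−λ)) = 0.07143 hr
Savings = 0.14286 − 0.07143 = 0.07143 hr

Final: 0.07143 hr


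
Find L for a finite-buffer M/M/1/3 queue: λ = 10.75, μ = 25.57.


ρ = 10.75/25.57 = 0.4204
L = ρ[1 − (K+1)ρ^K + Kρ^(K+1)] / [(1−ρ)(1−ρ^(K+1))]
Numerator: 0.4204·(1 − 4·0.074308 + 3·0.031240) = 0.334856
Denominator: (0.5796)·(0.968760) = 0.561479
L = 0.334856/0.561479 = 0.5964

Final: 0.5964


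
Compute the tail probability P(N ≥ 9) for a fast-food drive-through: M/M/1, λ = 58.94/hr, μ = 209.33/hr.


ρ = 58.94/209.33 = 0.2816
P(N ≥ n) = ρ^n = 0.2816^9 = 0.00001112

Final: 0.00001112


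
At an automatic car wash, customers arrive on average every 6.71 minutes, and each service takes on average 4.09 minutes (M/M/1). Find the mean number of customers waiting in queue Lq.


λ = 60/6.71 = 8.9419 /hr
μ = 60/4.09 = 14.6699 /hr
ρ = λ/μ = 8.9419/14.6699 = 0.6095
Lq = ρ²/(1−ρ) = 0.3715/0.3905 = 0.9515

Final: 0.9515


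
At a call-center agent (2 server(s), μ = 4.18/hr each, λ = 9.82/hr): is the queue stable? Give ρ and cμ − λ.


Total capacity cμ = 2·4.18 = 8.36/hr
ρ = λ/(cμ) = 9.82/8.36 = 1.1746
Stable ⇔ ρ < 1: NO
Spare capacity = cμ − λ = 8.36 − 9.82 = -1.46/hr

Final: ρ = 1.1746; unstable; margin = -1.46/hr


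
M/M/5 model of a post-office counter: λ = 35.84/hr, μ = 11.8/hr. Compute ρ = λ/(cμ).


ρ = λ/(cμ) = 35.84/(5·11.8) = 35.84/59.00 = 0.6075

Final: 0.6075


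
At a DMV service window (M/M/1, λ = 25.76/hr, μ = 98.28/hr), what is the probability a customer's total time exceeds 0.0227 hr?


W ~ Exponential(μ−λ) for M/M/1.
μ − λ = 98.28 − 25.76 = 72.5200
P(W > t) = e^{−(μ−λ)t} = e^{−1.6462} = 0.192780

Final: 0.192780


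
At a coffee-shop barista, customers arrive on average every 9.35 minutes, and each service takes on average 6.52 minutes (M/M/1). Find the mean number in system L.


λ = 60/9.35 = 6.4171 /hr
μ = 60/6.52 = 9.2025 /hr
ρ = λ/μ = 6.4171/9.2025 = 0.6973
L = ρ/(1−ρ) = 0.6973/0.3027 = 2.3039

Final: 2.3039


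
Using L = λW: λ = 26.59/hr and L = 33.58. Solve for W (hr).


W = L/λ = 33.58/26.59 = 1.2629 hr

Final: 1.2629 hr


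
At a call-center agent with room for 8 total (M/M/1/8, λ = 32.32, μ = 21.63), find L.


ρ = 32.32/21.63 = 1.4942
L = ρ[1 − (K+1)ρ^K + Kρ^(K+1)] / [(1−ρ)(1−ρ^(K+1))]
Numerator: 1.4942·(1 − 9·24.849558 + 8·37.130731) = 111.169782
Denominator: (-0.4942)·(-36.130731) = 17.856565
L = 111.169782/17.856565 = 6.2257

Final: 6.2257


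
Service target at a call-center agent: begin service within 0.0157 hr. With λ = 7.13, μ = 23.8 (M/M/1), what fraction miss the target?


ρ = 7.13/23.8 = 0.2996
P(Wq > t) = ρ·e^{−(μ−λ)t} = 0.2996·e^{−0.2617}
= 0.2996·0.769727 = 0.230595

Final: 0.230595


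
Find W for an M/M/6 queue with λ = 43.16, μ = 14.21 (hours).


a = 3.0373; ρ = 0.5062; P₀ = 0.047107
Lq = P₀·a^c·ρ/(c!(1−ρ)²) = 0.10665
Wq = Lq/λ = 0.10665/43.16 = 0.002471 hr
W = Wq + 1/μ = 0.002471 + 0.07037 = 0.07284 hr

Final: 0.07284 hr


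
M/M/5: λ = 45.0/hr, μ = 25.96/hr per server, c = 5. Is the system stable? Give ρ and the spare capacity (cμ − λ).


Total capacity cμ = 5·25.96 = 129.80/hr
ρ = λ/(cμ) = 45.0/129.80 = 0.3467
Stable ⇔ ρ < 1: YES
Spare capacity = cμ − λ = 129.80 − 45.0 = 84.80/hr

Final: ρ = 0.3467; stable; margin = 84.80/hr


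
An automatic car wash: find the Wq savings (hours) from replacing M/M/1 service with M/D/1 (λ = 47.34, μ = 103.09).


ρ = 47.34/103.09 = 0.4592
Wq(M/M/1) = ρ/(μ−λ) = 0.4592/55.75 = 0.008237 hr
Wq(M/D/1) = ρ/(2(μ−λ)) = 0.004118 hr
Savings = 0.008237 − 0.004118 = 0.004118 hr

Final: 0.004118 hr


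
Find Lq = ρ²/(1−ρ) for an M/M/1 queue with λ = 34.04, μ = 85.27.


ρ = 34.04/85.27 = 0.3992
Lq = ρ²/(1−ρ) = 0.1594/0.6008 = 0.2653

Final: 0.2653


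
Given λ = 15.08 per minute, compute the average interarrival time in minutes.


Mean interarrival time = 1/λ = 1/15.08 minute = 0.06631 minute
In minutes: 0.06631 × 1 = 0.06631 min

Final: 0.06631 min


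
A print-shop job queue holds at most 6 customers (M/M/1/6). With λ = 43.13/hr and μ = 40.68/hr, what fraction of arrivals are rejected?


ρ = λ/μ = 43.13/40.68 = 1.0602
P_K = (1−ρ)ρ^K/(1−ρ^(K+1)) = (-0.06023·1.420336)/(1 − 1.505877)
= -0.085541/-0.505877 = 0.169095

Final: 0.169095


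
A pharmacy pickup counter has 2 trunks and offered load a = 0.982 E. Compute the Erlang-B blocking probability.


B(c,a) = (a^c/c!) / Σ_{k=0}^{c} a^k/k!
a^2/2! = 0.482162
Σ terms (k=0..2): 1.00000 + 0.98200 + 0.48216 = 2.464162
B = 0.482162/2.464162 = 0.195670

Final: 0.195670


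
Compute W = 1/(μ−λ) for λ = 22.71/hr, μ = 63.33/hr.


W = 1/(μ−λ) = 1/(63.33 − 22.71) = 1/40.62 = 0.02462 hr

Final: 0.02462 hr


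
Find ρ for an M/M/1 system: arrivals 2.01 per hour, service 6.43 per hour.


ρ = λ/μ = 2.01/6.43 = 0.3126

Final: 0.3126


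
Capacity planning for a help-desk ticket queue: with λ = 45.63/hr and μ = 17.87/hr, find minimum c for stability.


Stability requires cμ > λ ⇔ c > λ/μ.
λ/μ = 45.63/17.87 = 2.5534
Minimum integer c = ⌊2.5534⌋ + 1 = 3
Check: 3·17.87 = 53.61 > 45.63, while 2·17.87 = 35.74 ≤ 45.63

Final: 3 servers


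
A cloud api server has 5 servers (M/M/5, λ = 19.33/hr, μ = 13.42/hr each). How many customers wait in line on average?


a = λ/μ = 1.4404; ρ = a/5 = 0.2881
P₀ = 0.236533
Lq = P₀·a^c·ρ / (c!·(1−ρ)²) = 0.236533·6.20007·0.2881/(120·0.50683)
= 0.006946

Final: 0.006946


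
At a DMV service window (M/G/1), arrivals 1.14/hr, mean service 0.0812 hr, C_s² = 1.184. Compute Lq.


ρ = λ·E[S] = 1.14·0.0812 = 0.09257
Lq = ρ²(1+C_s²)/(2(1−ρ)) = 0.008569·(1+1.184)/(2·0.9074)
= 0.008569·2.1840/1.8149 = 0.01031

Final: 0.01031


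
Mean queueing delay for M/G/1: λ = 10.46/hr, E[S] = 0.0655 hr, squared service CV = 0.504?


ρ = λ·E[S] = 10.46·0.0655 = 0.6851
E[S²] = E[S]²(1+C_s²) = 0.0655²·(1+0.504) = 0.006453
Wq = λ·E[S²]/(2(1−ρ)) = 10.46·0.006453/(2·0.3149) = 0.10718 hr

Final: 0.10718 hr


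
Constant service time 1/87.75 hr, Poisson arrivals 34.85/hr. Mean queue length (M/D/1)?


ρ = 34.85/87.75 = 0.3972
M/D/1: Lq = ρ²/(2(1−ρ)) = 0.1577/(2·0.6028) = 0.13082

Final: 0.13082


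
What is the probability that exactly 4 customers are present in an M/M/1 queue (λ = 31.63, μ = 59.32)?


ρ = 31.63/59.32 = 0.5332
P_n = (1−ρ)·ρ^n = (1 − 0.5332)·0.5332^4 = 0.4668·0.080834 = 0.037732

Final: 0.037732


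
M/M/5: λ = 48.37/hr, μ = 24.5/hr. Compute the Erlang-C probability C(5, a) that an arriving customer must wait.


a = λ/μ = 1.9743; ρ = a/5 = 0.3949
P₀ = 0.137896 (from M/M/c formula)
C(c,a) = [a^c/(c!(1−ρ))]·P₀ = [29.99508/(120·0.6051)]·0.137896
= 0.41306·0.137896 = 0.056959

Final: 0.056959


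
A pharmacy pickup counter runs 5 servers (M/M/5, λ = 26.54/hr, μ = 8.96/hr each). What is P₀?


a = λ/μ = 26.54/8.96 = 2.9621; ρ = a/c = 0.5924
Σ_{k=0}^{4} a^k/k! (terms k=0..4) = 1.00000 + 2.96205 + 4.38688 + 4.33139 + 3.20745 = 15.88778
Tail: a^5/(5!(1−ρ)) = 228.01559/(120·0.4076) = 4.66187
P₀ = 1/(15.88778 + 4.66187) = 1/20.54965 = 0.048663

Final: 0.048663


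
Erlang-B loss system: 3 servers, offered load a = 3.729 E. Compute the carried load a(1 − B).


B(3,3.729) = 0.425224 (Erlang-B)
Carried load = a(1 − B) = 3.729·(1 − 0.425224) = 3.729·0.574776 = 2.1433 E

Final: 2.1433 Erlangs


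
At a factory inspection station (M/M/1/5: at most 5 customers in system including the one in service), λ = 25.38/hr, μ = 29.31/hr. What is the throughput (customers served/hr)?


ρ = 0.8659; P_K = (1−ρ)ρ^5/(1−ρ^6) = 0.112848
λ_eff = λ(1 − P_K) = 25.38·(1 − 0.112848) = 25.38·0.887152 = 22.5159 /hr

Final: 22.5159 /hr


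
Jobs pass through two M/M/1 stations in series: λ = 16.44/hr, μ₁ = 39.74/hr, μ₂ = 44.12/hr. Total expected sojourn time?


Each node sees arrival rate λ = 16.44/hr (tandem ⇒ throughput preserved).
W₁ = 1/(μ₁−λ) = 1/(39.74−16.44) = 0.04292 hr
W₂ = 1/(μ₂−λ) = 1/(44.12−16.44) = 0.03613 hr
W_total = W₁ + W₂ = 0.04292 + 0.03613 = 0.07905 hr

Final: 0.07905 hr


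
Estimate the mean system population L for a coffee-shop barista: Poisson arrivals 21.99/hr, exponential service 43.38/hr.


ρ = λ/μ = 21.99/43.38 = 0.5069
L = ρ/(1−ρ) = 0.5069/(1 − 0.5069) = 0.5069/0.4931 = 1.0281

Final: 1.0281


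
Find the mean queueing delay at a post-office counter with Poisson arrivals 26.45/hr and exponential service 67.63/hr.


ρ = 26.45/67.63 = 0.3911
Wq = ρ/(μ−λ) = 0.3911/(67.63 − 26.45) = 0.3911/41.18 = 0.009497 hr

Final: 0.009497 hr


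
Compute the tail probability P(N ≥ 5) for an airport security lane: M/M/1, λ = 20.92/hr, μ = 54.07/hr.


ρ = 20.92/54.07 = 0.3869
P(N ≥ n) = ρ^n = 0.3869^5 = 0.008670

Final: 0.008670


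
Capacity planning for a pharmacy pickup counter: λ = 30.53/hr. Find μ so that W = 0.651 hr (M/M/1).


W = 1/(μ−λ) ⇒ μ − λ = 1/W = 1/0.651 = 1.5361
μ = λ + 1/W = 30.53 + 1.5361 = 32.0661 per hr

Final: 32.0661 /hr


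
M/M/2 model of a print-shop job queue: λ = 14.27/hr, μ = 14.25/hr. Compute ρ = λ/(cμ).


ρ = λ/(cμ) = 14.27/(2·14.25) = 14.27/28.50 = 0.5007

Final: 0.5007


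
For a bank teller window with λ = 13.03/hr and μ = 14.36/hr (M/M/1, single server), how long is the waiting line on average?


ρ = 13.03/14.36 = 0.9074
Lq = ρ²/(1−ρ) = 0.8233/0.09262 = 8.8896

Final: 8.8896


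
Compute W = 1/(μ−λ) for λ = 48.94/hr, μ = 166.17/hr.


W = 1/(μ−λ) = 1/(166.17 − 48.94) = 1/117.23 = 0.008530 hr

Final: 0.008530 hr


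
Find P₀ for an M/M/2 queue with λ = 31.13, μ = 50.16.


a = λ/μ = 31.13/50.16 = 0.6206; ρ = a/c = 0.3103
Σ_{k=0}^{1} a^k/k! (terms k=0..1) = 1.00000 + 0.62061 = 1.62061
Tail: a^2/(2!(1−ρ)) = 0.38516/(2·0.6897) = 0.27923
P₀ = 1/(1.62061 + 0.27923) = 1/1.89984 = 0.526360

Final: 0.526360


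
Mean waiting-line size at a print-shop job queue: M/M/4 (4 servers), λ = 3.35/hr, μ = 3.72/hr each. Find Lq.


a = λ/μ = 0.9005; ρ = a/4 = 0.2251
P₀ = 0.405992
Lq = P₀·a^c·ρ / (c!·(1−ρ)²) = 0.405992·0.65767·0.2251/(24·0.60042)
= 0.004172

Final: 0.004172


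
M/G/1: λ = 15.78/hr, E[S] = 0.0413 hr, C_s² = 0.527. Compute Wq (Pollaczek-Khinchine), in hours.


ρ = λ·E[S] = 15.78·0.0413 = 0.6517
E[S²] = E[S]²(1+C_s²) = 0.0413²·(1+0.527) = 0.002605
Wq = λ·E[S²]/(2(1−ρ)) = 15.78·0.002605/(2·0.3483) = 0.05900 hr

Final: 0.05900 hr


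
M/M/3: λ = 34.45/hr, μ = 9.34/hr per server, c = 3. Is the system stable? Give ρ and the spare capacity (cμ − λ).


Total capacity cμ = 3·9.34 = 28.02/hr
ρ = λ/(cμ) = 34.45/28.02 = 1.2295
Stable ⇔ ρ < 1: NO
Spare capacity = cμ − λ = 28.02 − 34.45 = -6.43/hr

Final: ρ = 1.2295; unstable; margin = -6.43/hr


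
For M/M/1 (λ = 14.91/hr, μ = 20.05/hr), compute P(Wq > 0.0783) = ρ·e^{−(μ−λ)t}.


ρ = 14.91/20.05 = 0.7436
P(Wq > t) = ρ·e^{−(μ−λ)t} = 0.7436·e^{−0.4025}
= 0.7436·0.668672 = 0.497252

Final: 0.497252


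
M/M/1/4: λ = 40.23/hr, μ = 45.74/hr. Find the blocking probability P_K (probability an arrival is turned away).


ρ = λ/μ = 40.23/45.74 = 0.8795
P_K = (1−ρ)ρ^K/(1−ρ^(K+1)) = (0.1205·0.598433)/(1 − 0.526344)
= 0.072089/0.473656 = 0.152198

Final: 0.152198


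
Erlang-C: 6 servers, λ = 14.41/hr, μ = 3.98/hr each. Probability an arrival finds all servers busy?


a = λ/μ = 3.6206; ρ = a/6 = 0.6034
P₀ = 0.025433 (from M/M/c formula)
C(c,a) = [a^c/(c!(1−ρ))]·P₀ = [2252.60712/(720·0.3966)]·0.025433
= 7.88928·0.025433 = 0.200647

Final: 0.200647


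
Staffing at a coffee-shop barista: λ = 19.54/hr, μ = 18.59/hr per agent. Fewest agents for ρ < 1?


Stability requires cμ > λ ⇔ c > λ/μ.
λ/μ = 19.54/18.59 = 1.0511
Minimum integer c = ⌊1.0511⌋ + 1 = 2
Check: 2·18.59 = 37.18 > 19.54, while 1·18.59 = 18.59 ≤ 19.54

Final: 2 servers


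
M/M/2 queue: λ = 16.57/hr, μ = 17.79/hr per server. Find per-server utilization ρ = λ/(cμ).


ρ = λ/(cμ) = 16.57/(2·17.79) = 16.57/35.58 = 0.4657

Final: 0.4657


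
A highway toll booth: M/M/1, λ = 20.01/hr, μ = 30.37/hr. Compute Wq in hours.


ρ = 20.01/30.37 = 0.6589
Wq = ρ/(μ−λ) = 0.6589/(30.37 − 20.01) = 0.6589/10.36 = 0.06360 hr

Final: 0.06360 hr


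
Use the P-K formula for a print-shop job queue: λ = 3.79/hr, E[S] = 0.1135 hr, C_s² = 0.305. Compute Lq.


ρ = λ·E[S] = 3.79·0.1135 = 0.4302
Lq = ρ²(1+C_s²)/(2(1−ρ)) = 0.1850·(1+0.305)/(2·0.5698)
= 0.1850·1.3050/1.1397 = 0.21189

Final: 0.21189


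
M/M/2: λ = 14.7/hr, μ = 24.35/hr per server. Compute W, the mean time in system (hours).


a = 0.6037; ρ = 0.3018; P₀ = 0.536278
Lq = P₀·a^c·ρ/(c!(1−ρ)²) = 0.06052
Wq = Lq/λ = 0.06052/14.7 = 0.004117 hr
W = Wq + 1/μ = 0.004117 + 0.04107 = 0.04518 hr

Final: 0.04518 hr


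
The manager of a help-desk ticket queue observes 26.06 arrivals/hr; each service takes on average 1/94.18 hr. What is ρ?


ρ = λ/μ = 26.06/94.18 = 0.2767

Final: 0.2767


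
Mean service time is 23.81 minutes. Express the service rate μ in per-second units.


μ = 1/(service time) in consistent units.
1 second = 0.0166667 min, so μ = 0.0166667/23.81 = 0.0007000 per second

Final: 0.0007000 /sec


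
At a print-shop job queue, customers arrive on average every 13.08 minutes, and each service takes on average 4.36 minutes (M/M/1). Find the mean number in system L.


λ = 60/13.08 = 4.5872 /hr
μ = 60/4.36 = 13.7615 /hr
ρ = λ/μ = 4.5872/13.7615 = 0.3333
L = ρ/(1−ρ) = 0.3333/0.6667 = 0.5000

Final: 0.5000


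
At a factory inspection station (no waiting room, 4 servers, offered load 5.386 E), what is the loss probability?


B(c,a) = (a^c/c!) / Σ_{k=0}^{c} a^k/k!
a^4/4! = 35.063410
Σ terms (k=0..4): 1.00000 + 5.38600 + 14.50450 + 26.04041 + 35.06341 = 81.994317
B = 35.063410/81.994317 = 0.427632

Final: 0.427632


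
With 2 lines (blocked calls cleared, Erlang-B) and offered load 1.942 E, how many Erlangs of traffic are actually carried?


B(2,1.942) = 0.390598 (Erlang-B)
Carried load = a(1 − B) = 1.942·(1 − 0.390598) = 1.942·0.609402 = 1.1835 E

Final: 1.1835 Erlangs


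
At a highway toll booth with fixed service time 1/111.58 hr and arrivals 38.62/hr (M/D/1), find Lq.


ρ = 38.62/111.58 = 0.3461
M/D/1: Lq = ρ²/(2(1−ρ)) = 0.1198/(2·0.6539) = 0.09161

Final: 0.09161


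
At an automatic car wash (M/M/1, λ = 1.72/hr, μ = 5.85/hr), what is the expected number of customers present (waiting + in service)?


ρ = λ/μ = 1.72/5.85 = 0.2940
L = ρ/(1−ρ) = 0.2940/(1 − 0.2940) = 0.2940/0.7060 = 0.4165

Final: 0.4165


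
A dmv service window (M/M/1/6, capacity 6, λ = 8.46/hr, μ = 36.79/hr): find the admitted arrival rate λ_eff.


ρ = 0.2300; P_K = (1−ρ)ρ^6/(1−ρ^7) = 0.0001139
λ_eff = λ(1 − P_K) = 8.46·(1 − 0.0001139) = 8.46·0.999886 = 8.4590 /hr

Final: 8.4590 /hr


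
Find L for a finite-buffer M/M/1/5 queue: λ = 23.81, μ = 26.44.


ρ = 23.81/26.44 = 0.9005
L = ρ[1 − (K+1)ρ^K + Kρ^(K+1)] / [(1−ρ)(1−ρ^(K+1))]
Numerator: 0.9005·(1 − 6·0.592229 + 5·0.533320) = 0.101962
Denominator: (0.09947)·(0.466680) = 0.046421
L = 0.101962/0.046421 = 2.1965

Final: 2.1965


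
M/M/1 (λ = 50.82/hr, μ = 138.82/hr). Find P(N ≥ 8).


ρ = 50.82/138.82 = 0.3661
P(N ≥ n) = ρ^n = 0.3661^8 = 0.0003226

Final: 0.0003226


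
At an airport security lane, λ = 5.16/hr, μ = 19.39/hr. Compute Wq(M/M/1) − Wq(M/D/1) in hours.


ρ = 5.16/19.39 = 0.2661
Wq(M/M/1) = ρ/(μ−λ) = 0.2661/14.23 = 0.01870 hr
Wq(M/D/1) = ρ/(2(μ−λ)) = 0.009351 hr
Savings = 0.01870 − 0.009351 = 0.009351 hr

Final: 0.009351 hr


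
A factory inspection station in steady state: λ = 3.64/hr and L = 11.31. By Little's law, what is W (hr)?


W = L/λ = 11.31/3.64 = 3.1071 hr

Final: 3.1071 hr


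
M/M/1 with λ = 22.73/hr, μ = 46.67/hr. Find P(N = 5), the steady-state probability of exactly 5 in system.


ρ = 22.73/46.67 = 0.4870
P_n = (1−ρ)·ρ^n = (1 − 0.4870)·0.4870^5 = 0.5130·0.027404 = 0.014057

Final: 0.014057


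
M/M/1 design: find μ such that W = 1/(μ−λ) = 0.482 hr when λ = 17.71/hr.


W = 1/(μ−λ) ⇒ μ − λ = 1/W = 1/0.482 = 2.0747
μ = λ + 1/W = 17.71 + 2.0747 = 19.7847 per hr

Final: 19.7847 /hr


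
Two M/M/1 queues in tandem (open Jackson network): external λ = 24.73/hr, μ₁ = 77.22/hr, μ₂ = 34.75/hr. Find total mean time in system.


Each node sees arrival rate λ = 24.73/hr (tandem ⇒ throughput preserved).
W₁ = 1/(μ₁−λ) = 1/(77.22−24.73) = 0.01905 hr
W₂ = 1/(μ₂−λ) = 1/(34.75−24.73) = 0.09980 hr
W_total = W₁ + W₂ = 0.01905 + 0.09980 = 0.11885 hr

Final: 0.11885 hr


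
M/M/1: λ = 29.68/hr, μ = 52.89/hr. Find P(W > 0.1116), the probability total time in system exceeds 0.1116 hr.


W ~ Exponential(μ−λ) for M/M/1.
μ − λ = 52.89 − 29.68 = 23.2100
P(W > t) = e^{−(μ−λ)t} = e^{−2.5902} = 0.075002

Final: 0.075002


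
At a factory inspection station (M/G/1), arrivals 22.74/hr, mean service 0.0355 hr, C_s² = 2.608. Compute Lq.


ρ = λ·E[S] = 22.74·0.0355 = 0.8073
Lq = ρ²(1+C_s²)/(2(1−ρ)) = 0.6517·(1+2.608)/(2·0.1927)
= 0.6517·3.6080/0.3855 = 6.09993

Final: 6.09993


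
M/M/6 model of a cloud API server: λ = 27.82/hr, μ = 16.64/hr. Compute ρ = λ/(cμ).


ρ = λ/(cμ) = 27.82/(6·16.64) = 27.82/99.84 = 0.2786

Final: 0.2786


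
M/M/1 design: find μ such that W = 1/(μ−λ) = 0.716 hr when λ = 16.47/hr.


W = 1/(μ−λ) ⇒ μ − λ = 1/W = 1/0.716 = 1.3966
μ = λ + 1/W = 16.47 + 1.3966 = 17.8666 per hr

Final: 17.8666 /hr


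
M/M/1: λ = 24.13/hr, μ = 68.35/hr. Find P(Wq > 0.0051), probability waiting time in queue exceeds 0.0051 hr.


ρ = 24.13/68.35 = 0.3530
P(Wq > t) = ρ·e^{−(μ−λ)t} = 0.3530·e^{−0.2255}
= 0.3530·0.798100 = 0.281758

Final: 0.281758


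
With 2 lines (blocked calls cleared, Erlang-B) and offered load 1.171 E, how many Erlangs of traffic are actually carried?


B(2,1.171) = 0.240011 (Erlang-B)
Carried load = a(1 − B) = 1.171·(1 − 0.240011) = 1.171·0.759989 = 0.8899 E

Final: 0.8899 Erlangs


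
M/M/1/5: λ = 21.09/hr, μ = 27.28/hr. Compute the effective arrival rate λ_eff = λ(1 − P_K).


ρ = 0.7731; P_K = (1−ρ)ρ^5/(1−ρ^6) = 0.079672
λ_eff = λ(1 − P_K) = 21.09·(1 − 0.079672) = 21.09·0.920328 = 19.4097 /hr

Final: 19.4097 /hr


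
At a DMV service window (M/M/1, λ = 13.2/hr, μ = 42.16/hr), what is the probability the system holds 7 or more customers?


ρ = 13.2/42.16 = 0.3131
P(N ≥ n) = ρ^n = 0.3131^7 = 0.0002949

Final: 0.0002949


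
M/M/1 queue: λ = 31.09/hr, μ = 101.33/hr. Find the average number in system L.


ρ = λ/μ = 31.09/101.33 = 0.3068
L = ρ/(1−ρ) = 0.3068/(1 − 0.3068) = 0.3068/0.6932 = 0.4426

Final: 0.4426


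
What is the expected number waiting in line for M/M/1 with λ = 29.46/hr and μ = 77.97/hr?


ρ = 29.46/77.97 = 0.3778
Lq = ρ²/(1−ρ) = 0.1428/0.6222 = 0.2295

Final: 0.2295


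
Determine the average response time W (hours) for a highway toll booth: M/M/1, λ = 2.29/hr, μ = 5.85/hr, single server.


W = 1/(μ−λ) = 1/(5.85 − 2.29) = 1/3.56 = 0.2809 hr

Final: 0.2809 hr


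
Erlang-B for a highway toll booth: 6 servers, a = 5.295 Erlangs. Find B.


B(c,a) = (a^c/c!) / Σ_{k=0}^{c} a^k/k!
a^6/6! = 30.609997
Σ terms (k=0..6): 1.00000 + 5.29500 + 14.01851 + 24.74267 + 32.75312 + 34.68555 + 30.61000 = 143.104849
B = 30.609997/143.104849 = 0.213899

Final: 0.213899


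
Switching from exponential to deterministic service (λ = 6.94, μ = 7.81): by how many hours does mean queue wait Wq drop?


ρ = 6.94/7.81 = 0.8886
Wq(M/M/1) = ρ/(μ−λ) = 0.8886/0.8700 = 1.02138 hr
Wq(M/D/1) = ρ/(2(μ−λ)) = 0.51069 hr
Savings = 1.02138 − 0.51069 = 0.51069 hr

Final: 0.51069 hr


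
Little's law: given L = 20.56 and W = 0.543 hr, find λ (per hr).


λ = L/W = 20.56/0.543 = 37.8637 /hr

Final: 37.8637 /hr


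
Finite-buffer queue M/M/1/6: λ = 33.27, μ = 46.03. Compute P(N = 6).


ρ = λ/μ = 33.27/46.03 = 0.7228
P_K = (1−ρ)ρ^K/(1−ρ^(K+1)) = (0.2772·0.142584)/(1 − 0.103058)
= 0.039526/0.896942 = 0.044067

Final: 0.044067


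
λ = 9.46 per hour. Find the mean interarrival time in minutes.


Mean interarrival time = 1/λ = 1/9.46 hour = 0.10571 hour
In minutes: 0.10571 × 60 = 6.3425 min

Final: 6.3425 min


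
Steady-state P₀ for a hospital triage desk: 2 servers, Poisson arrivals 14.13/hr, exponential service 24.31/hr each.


a = λ/μ = 14.13/24.31 = 0.5812; ρ = a/c = 0.2906
Σ_{k=0}^{1} a^k/k! (terms k=0..1) = 1.00000 + 0.58124 = 1.58124
Tail: a^2/(2!(1−ρ)) = 0.33784/(2·0.7094) = 0.23813
P₀ = 1/(1.58124 + 0.23813) = 1/1.81937 = 0.549641

Final: 0.549641


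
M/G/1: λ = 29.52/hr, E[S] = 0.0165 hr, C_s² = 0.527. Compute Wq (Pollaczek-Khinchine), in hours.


ρ = λ·E[S] = 29.52·0.0165 = 0.4871
E[S²] = E[S]²(1+C_s²) = 0.0165²·(1+0.527) = 0.0004157
Wq = λ·E[S²]/(2(1−ρ)) = 29.52·0.0004157/(2·0.5129) = 0.01196 hr

Final: 0.01196 hr


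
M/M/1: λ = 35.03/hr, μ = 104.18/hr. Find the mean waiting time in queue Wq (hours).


ρ = 35.03/104.18 = 0.3362
Wq = ρ/(μ−λ) = 0.3362/(104.18 − 35.03) = 0.3362/69.15 = 0.004863 hr

Final: 0.004863 hr


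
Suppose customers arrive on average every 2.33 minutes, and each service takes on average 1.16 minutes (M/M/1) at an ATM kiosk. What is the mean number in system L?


λ = 60/2.33 = 25.7511 /hr
μ = 60/1.16 = 51.7241 /hr
ρ = λ/μ = 25.7511/51.7241 = 0.4979
L = ρ/(1−ρ) = 0.4979/0.5021 = 0.9915

Final: 0.9915


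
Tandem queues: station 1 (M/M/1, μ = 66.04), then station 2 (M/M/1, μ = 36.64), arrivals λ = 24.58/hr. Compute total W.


Each node sees arrival rate λ = 24.58/hr (tandem ⇒ throughput preserved).
W₁ = 1/(μ₁−λ) = 1/(66.04−24.58) = 0.02412 hr
W₂ = 1/(μ₂−λ) = 1/(36.64−24.58) = 0.08292 hr
W_total = W₁ + W₂ = 0.02412 + 0.08292 = 0.10704 hr

Final: 0.10704 hr


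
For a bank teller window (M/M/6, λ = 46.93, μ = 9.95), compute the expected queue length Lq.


a = λ/μ = 4.7166; ρ = a/6 = 0.7861
P₀ = 0.006855
Lq = P₀·a^c·ρ / (c!·(1−ρ)²) = 0.006855·11009.43016·0.7861/(720·0.04575)
= 1.80080

Final: 1.80080


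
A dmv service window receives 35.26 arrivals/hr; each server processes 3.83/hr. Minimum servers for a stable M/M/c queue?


Stability requires cμ > λ ⇔ c > λ/μ.
λ/μ = 35.26/3.83 = 9.2063
Minimum integer c = ⌊9.2063⌋ + 1 = 10
Check: 10·3.83 = 38.30 > 35.26, while 9·3.83 = 34.47 ≤ 35.26

Final: 10 servers
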